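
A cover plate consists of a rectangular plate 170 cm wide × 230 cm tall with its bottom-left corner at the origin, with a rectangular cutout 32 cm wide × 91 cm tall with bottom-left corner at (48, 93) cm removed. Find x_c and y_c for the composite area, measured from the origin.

Part | A | x̄ᵢ | ȳᵢ | A·x̄ᵢ | A·ȳᵢ
plate | 39100.00 | 85.00 | 115.00 | 3323500.00 | 4496500.00
hole | -2912.00 | 64.00 | 138.50 | -186368.00 | -403312.00
Σ | 36188.00 |  |  | 3137132.00 | 4093188.00
x_c = 3137132.00 / 36188.00 = 86.69 cm
y_c = 4093188.00 / 36188.00 = 113.11 cm

x_c = 86.69 cm, y_c = 113.11 cm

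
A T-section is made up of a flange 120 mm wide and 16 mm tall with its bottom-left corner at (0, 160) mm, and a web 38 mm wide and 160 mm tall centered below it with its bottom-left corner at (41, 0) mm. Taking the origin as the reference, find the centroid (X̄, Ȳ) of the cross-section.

web: A = 38 × 160 = 6080.00, centroid at (60.00, 80.00).
flange: A = 120 × 16 = 1920.00, centroid at (60.00, 168.00).
ΣA = 8000.00 mm², ΣAX̄ = 480000.00 mm³, ΣAȲ = 808960.00 mm³.
X̄ = 480000.00/8000.00 = 60.00 mm; Ȳ = 808960.00/8000.00 = 101.12 mm.

X̄ = 60.00 mm, Ȳ = 101.12 mm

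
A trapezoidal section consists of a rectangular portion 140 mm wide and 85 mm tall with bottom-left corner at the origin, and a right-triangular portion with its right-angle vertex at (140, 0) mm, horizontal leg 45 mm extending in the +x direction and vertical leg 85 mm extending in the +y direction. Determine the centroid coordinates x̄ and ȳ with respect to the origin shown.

rectangular portion: A = 140 × 85 = 11900.00, centroid at (70.00, 42.50).
triangular portion: A = ½·45·85 = 1912.50, centroid at (155.00, 28.33).
ΣA = 13812.50 mm²
ΣAx̄ = (11900.00)(70.00) + (1912.50)(155.00) = 1129437.50 mm³
ΣAȳ = (11900.00)(42.50) + (1912.50)(28.33) = 559937.50 mm³
x̄ = 1129437.50 / 13812.50 = 81.77 mm
ȳ = 559937.50 / 13812.50 = 40.54 mm

x̄ = 81.77 mm, ȳ = 40.54 mm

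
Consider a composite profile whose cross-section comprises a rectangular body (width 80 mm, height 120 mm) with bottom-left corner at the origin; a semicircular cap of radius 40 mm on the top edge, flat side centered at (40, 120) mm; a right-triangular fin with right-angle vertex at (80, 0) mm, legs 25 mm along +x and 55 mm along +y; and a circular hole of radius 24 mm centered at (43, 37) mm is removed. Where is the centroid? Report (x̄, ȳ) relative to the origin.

rectangular body: A = 80 × 120 = 9600.00, centroid at (40.00, 60.00).
semicircular top: A = ½π·40² = 2513.27, centroid at (40.00, 136.98).
triangular fin: A = ½·25·55 = 687.50, centroid at (88.33, 18.33).
hole: A = −π·24² = -1809.56, centroid at (43.00, 37.00).
ΣA = 10991.22 mm²
ΣAx̄ = (9600.00)(40.00) + (2513.27)(40.00) + (687.50)(88.33) + (-1809.56)(43.00) = 467449.16 mm³
ΣAȳ = (9600.00)(60.00) + (2513.27)(136.98) + (687.50)(18.33) + (-1809.56)(37.00) = 865910.11 mm³
x̄ = 467449.16 / 10991.22 = 42.53 mm
ȳ = 865910.11 / 10991.22 = 78.78 mm

x̄ = 42.53 mm, ȳ = 78.78 mm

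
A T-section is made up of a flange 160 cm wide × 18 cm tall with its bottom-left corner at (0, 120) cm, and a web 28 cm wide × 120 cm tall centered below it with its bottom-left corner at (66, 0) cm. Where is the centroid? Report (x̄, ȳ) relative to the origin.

web: A = 28 × 120 = 3360.00, centroid at (80.00, 60.00).
flange: A = 160 × 18 = 2880.00, centroid at (80.00, 129.00).
ΣA = 6240.00 cm², ΣAx̄ = 499200.00 cm³, ΣAȳ = 573120.00 cm³.
x̄ = 499200.00/6240.00 = 80.00 cm; ȳ = 573120.00/6240.00 = 91.85 cm.

x̄ = 80.00 cm, ȳ = 91.85 cm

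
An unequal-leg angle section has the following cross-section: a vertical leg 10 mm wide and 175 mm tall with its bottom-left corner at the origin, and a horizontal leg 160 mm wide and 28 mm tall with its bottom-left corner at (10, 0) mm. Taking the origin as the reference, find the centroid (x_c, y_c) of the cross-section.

x_c = 66.12 mm, y_c = 34.65 mm

vertical leg: A = 10 × 175 = 1750.00, centroid at (5.00, 87.50).
horizontal leg: A = 160 × 28 = 4480.00, centroid at (90.00, 14.00).
ΣA = 6230.00 mm², ΣAx_c = 411950.00 mm³, ΣAy_c = 215845.00 mm³.
x_c = 411950.00/6230.00 = 66.12 mm; y_c = 215845.00/6230.00 = 34.65 mm.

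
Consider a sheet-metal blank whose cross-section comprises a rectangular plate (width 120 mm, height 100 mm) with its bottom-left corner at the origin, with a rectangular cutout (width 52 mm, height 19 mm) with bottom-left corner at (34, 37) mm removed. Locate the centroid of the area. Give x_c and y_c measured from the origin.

Part | A | x̄ᵢ | ȳᵢ | A·x̄ᵢ | A·ȳᵢ
plate | 12000.00 | 60.00 | 50.00 | 720000.00 | 600000.00
hole | -988.00 | 60.00 | 46.50 | -59280.00 | -45942.00
Σ | 11012.00 |  |  | 660720.00 | 554058.00
x_c = 660720.00 / 11012.00 = 60.00 mm
y_c = 554058.00 / 11012.00 = 50.31 mm

x_c = 60.00 mm, y_c = 50.31 mm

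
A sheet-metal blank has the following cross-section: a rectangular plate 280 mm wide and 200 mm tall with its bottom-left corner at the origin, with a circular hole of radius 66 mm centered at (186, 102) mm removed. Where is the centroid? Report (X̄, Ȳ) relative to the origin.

Part | A | x̄ᵢ | ȳᵢ | A·x̄ᵢ | A·ȳᵢ
plate | 56000.00 | 140.00 | 100.00 | 7840000.00 | 5600000.00
hole | -13684.78 | 186.00 | 102.00 | -2545368.63 | -1395847.32
Σ | 42315.22 |  |  | 5294631.37 | 4204152.68
X̄ = 5294631.37 / 42315.22 = 125.12 mm
Ȳ = 4204152.68 / 42315.22 = 99.35 mm

X̄ = 125.12 mm, Ȳ = 99.35 mm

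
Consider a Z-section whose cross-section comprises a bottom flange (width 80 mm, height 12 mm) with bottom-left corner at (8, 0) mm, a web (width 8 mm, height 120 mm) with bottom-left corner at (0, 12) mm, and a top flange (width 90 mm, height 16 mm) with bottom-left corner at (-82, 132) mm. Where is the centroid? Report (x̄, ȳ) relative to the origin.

Part | A | x̄ᵢ | ȳᵢ | A·x̄ᵢ | A·ȳᵢ
bottom flange | 960.00 | 48.00 | 6.00 | 46080.00 | 5760.00
web | 960.00 | 4.00 | 72.00 | 3840.00 | 69120.00
top flange | 1440.00 | -37.00 | 140.00 | -53280.00 | 201600.00
Σ | 3360.00 |  |  | -3360.00 | 276480.00
x̄ = -3360.00 / 3360.00 = -1.00 mm
ȳ = 276480.00 / 3360.00 = 82.29 mm

x̄ = -1.00 mm, ȳ = 82.29 mm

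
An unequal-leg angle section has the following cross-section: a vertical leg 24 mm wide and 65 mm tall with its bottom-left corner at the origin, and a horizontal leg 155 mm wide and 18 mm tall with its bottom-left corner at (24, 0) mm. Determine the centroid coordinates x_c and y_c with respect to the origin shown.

x_c = 69.40 mm, y_c = 17.43 mm

Part | A | x̄ᵢ | ȳᵢ | A·x̄ᵢ | A·ȳᵢ
vertical leg | 1560.00 | 12.00 | 32.50 | 18720.00 | 50700.00
horizontal leg | 2790.00 | 101.50 | 9.00 | 283185.00 | 25110.00
Σ | 4350.00 |  |  | 301905.00 | 75810.00
x_c = 301905.00 / 4350.00 = 69.40 mm
y_c = 75810.00 / 4350.00 = 17.43 mm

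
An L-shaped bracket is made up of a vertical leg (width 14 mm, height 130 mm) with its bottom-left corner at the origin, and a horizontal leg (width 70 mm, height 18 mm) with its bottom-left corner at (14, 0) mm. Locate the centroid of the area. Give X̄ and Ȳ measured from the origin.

vertical leg: A = 14 × 130 = 1820.00, centroid at (7.00, 65.00).
horizontal leg: A = 70 × 18 = 1260.00, centroid at (49.00, 9.00).
ΣA = 3080.00 mm², ΣAX̄ = 74480.00 mm³, ΣAȲ = 129640.00 mm³.
X̄ = 74480.00/3080.00 = 24.18 mm; Ȳ = 129640.00/3080.00 = 42.09 mm.

X̄ = 24.18 mm, Ȳ = 42.09 mm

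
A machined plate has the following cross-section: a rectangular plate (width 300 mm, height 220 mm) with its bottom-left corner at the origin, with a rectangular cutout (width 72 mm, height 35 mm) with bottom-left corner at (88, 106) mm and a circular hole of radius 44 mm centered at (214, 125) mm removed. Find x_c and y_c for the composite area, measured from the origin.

Part | A | x̄ᵢ | ȳᵢ | A·x̄ᵢ | A·ȳᵢ
plate | 66000.00 | 150.00 | 110.00 | 9900000.00 | 7260000.00
hole 1 | -2520.00 | 124.00 | 123.50 | -312480.00 | -311220.00
hole 2 | -6082.12 | 214.00 | 125.00 | -1301574.40 | -760265.42
Σ | 57397.88 |  |  | 8285945.60 | 6188514.58
x_c = 8285945.60 / 57397.88 = 144.36 mm
y_c = 6188514.58 / 57397.88 = 107.82 mm

x_c = 144.36 mm, y_c = 107.82 mm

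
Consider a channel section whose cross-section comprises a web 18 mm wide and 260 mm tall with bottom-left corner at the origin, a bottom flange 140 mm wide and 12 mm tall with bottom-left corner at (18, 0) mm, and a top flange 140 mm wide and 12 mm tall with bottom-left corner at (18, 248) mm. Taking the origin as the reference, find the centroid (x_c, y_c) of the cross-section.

x_c = 42.01 mm, y_c = 130.00 mm

Part | A | x̄ᵢ | ȳᵢ | A·x̄ᵢ | A·ȳᵢ
web | 4680.00 | 9.00 | 130.00 | 42120.00 | 608400.00
bottom flange | 1680.00 | 88.00 | 6.00 | 147840.00 | 10080.00
top flange | 1680.00 | 88.00 | 254.00 | 147840.00 | 426720.00
Σ | 8040.00 |  |  | 337800.00 | 1045200.00
x_c = 337800.00 / 8040.00 = 42.01 mm
y_c = 1045200.00 / 8040.00 = 130.00 mm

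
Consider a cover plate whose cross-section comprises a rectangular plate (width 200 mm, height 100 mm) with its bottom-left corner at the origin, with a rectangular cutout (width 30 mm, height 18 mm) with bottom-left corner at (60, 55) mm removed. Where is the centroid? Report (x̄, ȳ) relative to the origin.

x̄ = 100.69 mm, ȳ = 49.61 mm

plate: A = 200 × 100 = 20000.00, centroid at (100.00, 50.00).
hole: A = −(30 × 18) = -540.00, centroid at (75.00, 64.00).
ΣA = 19460.00 mm²
ΣAx̄ = (20000.00)(100.00) + (-540.00)(75.00) = 1959500.00 mm³
ΣAȳ = (20000.00)(50.00) + (-540.00)(64.00) = 965440.00 mm³
x̄ = 1959500.00 / 19460.00 = 100.69 mm
ȳ = 965440.00 / 19460.00 = 49.61 mm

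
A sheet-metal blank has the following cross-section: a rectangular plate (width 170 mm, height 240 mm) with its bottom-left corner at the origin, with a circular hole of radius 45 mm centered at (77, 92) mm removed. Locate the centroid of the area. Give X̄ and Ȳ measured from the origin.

X̄ = 86.48 mm, Ȳ = 125.17 mm

plate: A = 170 × 240 = 40800.00, centroid at (85.00, 120.00).
hole: A = −π·45² = -6361.73, centroid at (77.00, 92.00).
ΣA = 34438.27 mm², ΣAX̄ = 2978147.17 mm³, ΣAȲ = 4310721.29 mm³.
X̄ = 2978147.17/34438.27 = 86.48 mm; Ȳ = 4310721.29/34438.27 = 125.17 mm.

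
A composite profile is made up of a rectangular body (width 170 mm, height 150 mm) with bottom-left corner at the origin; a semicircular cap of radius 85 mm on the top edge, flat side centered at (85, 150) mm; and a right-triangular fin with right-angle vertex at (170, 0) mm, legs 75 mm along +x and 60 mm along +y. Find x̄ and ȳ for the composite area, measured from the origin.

x̄ = 91.33 mm, ȳ = 104.08 mm

rectangular body: A = 170 × 150 = 25500.00, centroid at (85.00, 75.00).
semicircular top: A = ½π·85² = 11349.00, centroid at (85.00, 186.08).
triangular fin: A = ½·75·60 = 2250.00, centroid at (195.00, 20.00).
ΣA = 39099.00 mm², ΣAx̄ = 3570915.29 mm³, ΣAȳ = 4069267.19 mm³.
x̄ = 3570915.29/39099.00 = 91.33 mm; ȳ = 4069267.19/39099.00 = 104.08 mm.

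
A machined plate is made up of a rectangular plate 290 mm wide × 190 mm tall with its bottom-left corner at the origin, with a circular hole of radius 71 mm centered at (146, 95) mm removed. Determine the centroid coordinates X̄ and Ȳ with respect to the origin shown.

plate: A = 290 × 190 = 55100.00, centroid at (145.00, 95.00).
hole: A = −π·71² = -15836.77, centroid at (146.00, 95.00).
ΣA = 39263.23 mm²
ΣAX̄ = (55100.00)(145.00) + (-15836.77)(146.00) = 5677331.79 mm³
ΣAȲ = (55100.00)(95.00) + (-15836.77)(95.00) = 3730006.99 mm³
X̄ = 5677331.79 / 39263.23 = 144.60 mm
Ȳ = 3730006.99 / 39263.23 = 95.00 mm

X̄ = 144.60 mm, Ȳ = 95.00 mm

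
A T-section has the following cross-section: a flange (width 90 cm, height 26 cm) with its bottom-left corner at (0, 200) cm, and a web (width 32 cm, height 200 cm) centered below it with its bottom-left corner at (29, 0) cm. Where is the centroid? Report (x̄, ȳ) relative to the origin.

x̄ = 45.00 cm, ȳ = 130.25 cm

Part | A | x̄ᵢ | ȳᵢ | A·x̄ᵢ | A·ȳᵢ
web | 6400.00 | 45.00 | 100.00 | 288000.00 | 640000.00
flange | 2340.00 | 45.00 | 213.00 | 105300.00 | 498420.00
Σ | 8740.00 |  |  | 393300.00 | 1138420.00
x̄ = 393300.00 / 8740.00 = 45.00 cm
ȳ = 1138420.00 / 8740.00 = 130.25 cm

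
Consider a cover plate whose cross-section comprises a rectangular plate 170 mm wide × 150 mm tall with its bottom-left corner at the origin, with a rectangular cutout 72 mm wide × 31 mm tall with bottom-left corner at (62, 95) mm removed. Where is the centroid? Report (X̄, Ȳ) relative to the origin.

X̄ = 83.75 mm, Ȳ = 71.59 mm

Part | A | x̄ᵢ | ȳᵢ | A·x̄ᵢ | A·ȳᵢ
plate | 25500.00 | 85.00 | 75.00 | 2167500.00 | 1912500.00
hole | -2232.00 | 98.00 | 110.50 | -218736.00 | -246636.00
Σ | 23268.00 |  |  | 1948764.00 | 1665864.00
X̄ = 1948764.00 / 23268.00 = 83.75 mm
Ȳ = 1665864.00 / 23268.00 = 71.59 mm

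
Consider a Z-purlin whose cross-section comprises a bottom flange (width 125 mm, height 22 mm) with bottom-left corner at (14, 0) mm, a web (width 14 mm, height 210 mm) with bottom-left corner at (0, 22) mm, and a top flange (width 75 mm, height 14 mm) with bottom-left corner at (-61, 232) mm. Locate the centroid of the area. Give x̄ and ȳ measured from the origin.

bottom flange: A = 125 × 22 = 2750.00, centroid at (76.50, 11.00).
web: A = 14 × 210 = 2940.00, centroid at (7.00, 127.00).
top flange: A = 75 × 14 = 1050.00, centroid at (-23.50, 239.00).
ΣA = 6740.00 mm², ΣAx̄ = 206280.00 mm³, ΣAȳ = 654580.00 mm³.
x̄ = 206280.00/6740.00 = 30.61 mm; ȳ = 654580.00/6740.00 = 97.12 mm.

x̄ = 30.61 mm, ȳ = 97.12 mm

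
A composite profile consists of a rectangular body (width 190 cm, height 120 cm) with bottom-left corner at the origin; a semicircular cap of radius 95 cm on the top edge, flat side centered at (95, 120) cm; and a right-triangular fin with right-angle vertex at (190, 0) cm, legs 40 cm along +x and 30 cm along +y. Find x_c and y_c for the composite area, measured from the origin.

x_c = 96.73 cm, y_c = 97.05 cm

Part | A | x̄ᵢ | ȳᵢ | A·x̄ᵢ | A·ȳᵢ
rectangular body | 22800.00 | 95.00 | 60.00 | 2166000.00 | 1368000.00
semicircular top | 14176.44 | 95.00 | 160.32 | 1346761.50 | 2272755.76
triangular fin | 600.00 | 203.33 | 10.00 | 122000.00 | 6000.00
Σ | 37576.44 |  |  | 3634761.50 | 3646755.76
x_c = 3634761.50 / 37576.44 = 96.73 cm
y_c = 3646755.76 / 37576.44 = 97.05 cm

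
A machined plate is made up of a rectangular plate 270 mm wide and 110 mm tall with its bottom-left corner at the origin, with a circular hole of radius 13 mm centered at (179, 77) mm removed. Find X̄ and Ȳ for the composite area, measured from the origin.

Part | A | x̄ᵢ | ȳᵢ | A·x̄ᵢ | A·ȳᵢ
plate | 29700.00 | 135.00 | 55.00 | 4009500.00 | 1633500.00
hole | -530.93 | 179.00 | 77.00 | -95036.32 | -40881.55
Σ | 29169.07 |  |  | 3914463.68 | 1592618.45
X̄ = 3914463.68 / 29169.07 = 134.20 mm
Ȳ = 1592618.45 / 29169.07 = 54.60 mm

X̄ = 134.20 mm, Ȳ = 54.60 mm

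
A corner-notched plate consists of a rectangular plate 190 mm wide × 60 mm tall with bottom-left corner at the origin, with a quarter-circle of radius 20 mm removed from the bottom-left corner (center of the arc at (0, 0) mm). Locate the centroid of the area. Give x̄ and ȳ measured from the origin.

x̄ = 97.45 mm, ȳ = 30.61 mm

plate: A = 190 × 60 = 11400.00, centroid at (95.00, 30.00).
removed quarter-circle: A = −¼π·20² = -314.16, centroid at (8.49, 8.49).
ΣA = 11085.84 mm², ΣAx̄ = 1080333.33 mm³, ΣAȳ = 339333.33 mm³.
x̄ = 1080333.33/11085.84 = 97.45 mm; ȳ = 339333.33/11085.84 = 30.61 mm.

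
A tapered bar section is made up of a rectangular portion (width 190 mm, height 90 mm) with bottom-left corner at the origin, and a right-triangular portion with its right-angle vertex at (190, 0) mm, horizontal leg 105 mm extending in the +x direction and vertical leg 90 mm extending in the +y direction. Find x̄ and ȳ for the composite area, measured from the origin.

Part | A | x̄ᵢ | ȳᵢ | A·x̄ᵢ | A·ȳᵢ
rectangular portion | 17100.00 | 95.00 | 45.00 | 1624500.00 | 769500.00
triangular portion | 4725.00 | 225.00 | 30.00 | 1063125.00 | 141750.00
Σ | 21825.00 |  |  | 2687625.00 | 911250.00
x̄ = 2687625.00 / 21825.00 = 123.14 mm
ȳ = 911250.00 / 21825.00 = 41.75 mm

x̄ = 123.14 mm, ȳ = 41.75 mm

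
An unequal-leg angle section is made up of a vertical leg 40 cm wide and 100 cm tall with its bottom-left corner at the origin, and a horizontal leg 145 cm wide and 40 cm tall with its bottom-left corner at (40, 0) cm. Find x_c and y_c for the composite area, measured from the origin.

x_c = 74.74 cm, y_c = 32.24 cm

vertical leg: A = 40 × 100 = 4000.00, centroid at (20.00, 50.00).
horizontal leg: A = 145 × 40 = 5800.00, centroid at (112.50, 20.00).
ΣA = 9800.00 cm²
ΣAx_c = (4000.00)(20.00) + (5800.00)(112.50) = 732500.00 cm³
ΣAy_c = (4000.00)(50.00) + (5800.00)(20.00) = 316000.00 cm³
x_c = 732500.00 / 9800.00 = 74.74 cm
y_c = 316000.00 / 9800.00 = 32.24 cm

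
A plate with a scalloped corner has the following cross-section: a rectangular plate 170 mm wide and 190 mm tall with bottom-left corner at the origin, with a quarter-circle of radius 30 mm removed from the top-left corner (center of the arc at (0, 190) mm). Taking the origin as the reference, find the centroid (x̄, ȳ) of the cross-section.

Part | A | x̄ᵢ | ȳᵢ | A·x̄ᵢ | A·ȳᵢ
plate | 32300.00 | 85.00 | 95.00 | 2745500.00 | 3068500.00
removed quarter-circle | -706.86 | 12.73 | 177.27 | -9000.00 | -125303.09
Σ | 31593.14 |  |  | 2736500.00 | 2943196.91
x̄ = 2736500.00 / 31593.14 = 86.62 mm
ȳ = 2943196.91 / 31593.14 = 93.16 mm

x̄ = 86.62 mm, ȳ = 93.16 mm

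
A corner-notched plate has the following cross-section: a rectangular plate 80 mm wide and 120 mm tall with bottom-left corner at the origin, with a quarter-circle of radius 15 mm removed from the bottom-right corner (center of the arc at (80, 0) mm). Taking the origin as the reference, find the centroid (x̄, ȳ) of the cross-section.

x̄ = 39.37 mm, ȳ = 61.01 mm

plate: A = 80 × 120 = 9600.00, centroid at (40.00, 60.00).
removed quarter-circle: A = −¼π·15² = -176.71, centroid at (73.63, 6.37).
ΣA = 9423.29 mm²
ΣAx̄ = (9600.00)(40.00) + (-176.71)(73.63) = 370987.83 mm³
ΣAȳ = (9600.00)(60.00) + (-176.71)(6.37) = 574875.00 mm³
x̄ = 370987.83 / 9423.29 = 39.37 mm
ȳ = 574875.00 / 9423.29 = 61.01 mm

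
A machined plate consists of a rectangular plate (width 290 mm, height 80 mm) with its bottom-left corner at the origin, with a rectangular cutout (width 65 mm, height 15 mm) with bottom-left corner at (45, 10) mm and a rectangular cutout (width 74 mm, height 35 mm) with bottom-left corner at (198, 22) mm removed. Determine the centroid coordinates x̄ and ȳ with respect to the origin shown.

Part | A | x̄ᵢ | ȳᵢ | A·x̄ᵢ | A·ȳᵢ
plate | 23200.00 | 145.00 | 40.00 | 3364000.00 | 928000.00
hole 1 | -975.00 | 77.50 | 17.50 | -75562.50 | -17062.50
hole 2 | -2590.00 | 235.00 | 39.50 | -608650.00 | -102305.00
Σ | 19635.00 |  |  | 2679787.50 | 808632.50
x̄ = 2679787.50 / 19635.00 = 136.48 mm
ȳ = 808632.50 / 19635.00 = 41.18 mm

x̄ = 136.48 mm, ȳ = 41.18 mm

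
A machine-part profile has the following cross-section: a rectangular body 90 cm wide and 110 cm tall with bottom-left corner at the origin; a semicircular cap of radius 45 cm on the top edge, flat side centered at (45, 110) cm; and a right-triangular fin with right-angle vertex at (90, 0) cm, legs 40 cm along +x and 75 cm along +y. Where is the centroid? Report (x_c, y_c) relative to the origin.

x_c = 51.00 cm, y_c = 68.08 cm

rectangular body: A = 90 × 110 = 9900.00, centroid at (45.00, 55.00).
semicircular top: A = ½π·45² = 3180.86, centroid at (45.00, 129.10).
triangular fin: A = ½·40·75 = 1500.00, centroid at (103.33, 25.00).
ΣA = 14580.86 cm², ΣAx_c = 743638.82 cm³, ΣAy_c = 992644.88 cm³.
x_c = 743638.82/14580.86 = 51.00 cm; y_c = 992644.88/14580.86 = 68.08 cm.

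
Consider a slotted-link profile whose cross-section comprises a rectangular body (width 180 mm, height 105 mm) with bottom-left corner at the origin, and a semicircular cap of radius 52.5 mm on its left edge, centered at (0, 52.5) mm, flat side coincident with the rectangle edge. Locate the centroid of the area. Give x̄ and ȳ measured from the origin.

rectangular body: A = 180 × 105 = 18900.00, centroid at (90.00, 52.50).
semicircular end: A = ½π·52.5² = 4329.51, centroid at (-22.28, 52.50).
ΣA = 23229.51 mm²
ΣAx̄ = (18900.00)(90.00) + (4329.51)(-22.28) = 1604531.25 mm³
ΣAȳ = (18900.00)(52.50) + (4329.51)(52.50) = 1219549.14 mm³
x̄ = 1604531.25 / 23229.51 = 69.07 mm
ȳ = 1219549.14 / 23229.51 = 52.50 mm

x̄ = 69.07 mm, ȳ = 52.50 mm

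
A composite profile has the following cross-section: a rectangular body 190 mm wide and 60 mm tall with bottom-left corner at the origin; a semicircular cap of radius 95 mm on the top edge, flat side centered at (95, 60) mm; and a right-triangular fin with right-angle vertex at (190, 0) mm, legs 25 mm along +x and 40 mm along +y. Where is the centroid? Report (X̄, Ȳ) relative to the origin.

rectangular body: A = 190 × 60 = 11400.00, centroid at (95.00, 30.00).
semicircular top: A = ½π·95² = 14176.44, centroid at (95.00, 100.32).
triangular fin: A = ½·25·40 = 500.00, centroid at (198.33, 13.33).
ΣA = 26076.44 mm²
ΣAX̄ = (11400.00)(95.00) + (14176.44)(95.00) + (500.00)(198.33) = 2528928.17 mm³
ΣAȲ = (11400.00)(30.00) + (14176.44)(100.32) + (500.00)(13.33) = 1770836.21 mm³
X̄ = 2528928.17 / 26076.44 = 96.98 mm
Ȳ = 1770836.21 / 26076.44 = 67.91 mm

X̄ = 96.98 mm, Ȳ = 67.91 mm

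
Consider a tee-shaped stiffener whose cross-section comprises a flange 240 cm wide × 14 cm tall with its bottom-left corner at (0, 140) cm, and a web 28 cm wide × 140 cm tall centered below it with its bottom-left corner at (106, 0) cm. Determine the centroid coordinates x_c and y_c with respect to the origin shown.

web: A = 28 × 140 = 3920.00, centroid at (120.00, 70.00).
flange: A = 240 × 14 = 3360.00, centroid at (120.00, 147.00).
ΣA = 7280.00 cm², ΣAx_c = 873600.00 cm³, ΣAy_c = 768320.00 cm³.
x_c = 873600.00/7280.00 = 120.00 cm; y_c = 768320.00/7280.00 = 105.54 cm.

x_c = 120.00 cm, y_c = 105.54 cm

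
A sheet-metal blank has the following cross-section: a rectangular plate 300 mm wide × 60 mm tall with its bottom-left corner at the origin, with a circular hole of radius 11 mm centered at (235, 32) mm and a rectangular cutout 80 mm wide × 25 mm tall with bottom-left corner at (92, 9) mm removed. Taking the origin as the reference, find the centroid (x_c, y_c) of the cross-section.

x_c = 150.24 mm, y_c = 31.04 mm

plate: A = 300 × 60 = 18000.00, centroid at (150.00, 30.00).
hole 1: A = −π·11² = -380.13, centroid at (235.00, 32.00).
hole 2: A = −(80 × 25) = -2000.00, centroid at (132.00, 21.50).
ΣA = 15619.87 mm², ΣAx_c = 2346668.81 mm³, ΣAy_c = 484835.75 mm³.
x_c = 2346668.81/15619.87 = 150.24 mm; y_c = 484835.75/15619.87 = 31.04 mm.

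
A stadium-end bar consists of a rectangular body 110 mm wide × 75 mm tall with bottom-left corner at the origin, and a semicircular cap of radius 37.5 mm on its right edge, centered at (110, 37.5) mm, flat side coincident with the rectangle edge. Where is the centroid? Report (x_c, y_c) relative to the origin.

Part | A | x̄ᵢ | ȳᵢ | A·x̄ᵢ | A·ȳᵢ
rectangular body | 8250.00 | 55.00 | 37.50 | 453750.00 | 309375.00
semicircular end | 2208.93 | 125.92 | 37.50 | 278138.81 | 82834.96
Σ | 10458.93 |  |  | 731888.81 | 392209.96
x_c = 731888.81 / 10458.93 = 69.98 mm
y_c = 392209.96 / 10458.93 = 37.50 mm

x_c = 69.98 mm, y_c = 37.50 mm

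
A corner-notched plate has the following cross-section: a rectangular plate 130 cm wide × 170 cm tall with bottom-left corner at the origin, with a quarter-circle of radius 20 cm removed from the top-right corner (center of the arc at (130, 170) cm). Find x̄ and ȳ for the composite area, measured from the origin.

x̄ = 64.19 cm, ȳ = 83.90 cm

plate: A = 130 × 170 = 22100.00, centroid at (65.00, 85.00).
removed quarter-circle: A = −¼π·20² = -314.16, centroid at (121.51, 161.51).
ΣA = 21785.84 cm², ΣAx̄ = 1398325.96 cm³, ΣAȳ = 1827759.59 cm³.
x̄ = 1398325.96/21785.84 = 64.19 cm; ȳ = 1827759.59/21785.84 = 83.90 cm.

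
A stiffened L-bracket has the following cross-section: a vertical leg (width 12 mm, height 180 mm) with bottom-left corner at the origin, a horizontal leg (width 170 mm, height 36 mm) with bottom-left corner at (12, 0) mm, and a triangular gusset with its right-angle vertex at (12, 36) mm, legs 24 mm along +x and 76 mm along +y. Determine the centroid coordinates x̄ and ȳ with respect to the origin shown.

Part | A | x̄ᵢ | ȳᵢ | A·x̄ᵢ | A·ȳᵢ
vertical leg | 2160.00 | 6.00 | 90.00 | 12960.00 | 194400.00
horizontal leg | 6120.00 | 97.00 | 18.00 | 593640.00 | 110160.00
gusset | 912.00 | 20.00 | 61.33 | 18240.00 | 55936.00
Σ | 9192.00 |  |  | 624840.00 | 360496.00
x̄ = 624840.00 / 9192.00 = 67.98 mm
ȳ = 360496.00 / 9192.00 = 39.22 mm

x̄ = 67.98 mm, ȳ = 39.22 mm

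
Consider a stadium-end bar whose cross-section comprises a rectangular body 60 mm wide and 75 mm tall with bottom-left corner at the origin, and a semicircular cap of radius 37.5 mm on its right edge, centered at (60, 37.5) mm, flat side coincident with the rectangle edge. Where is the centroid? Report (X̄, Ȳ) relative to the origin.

rectangular body: A = 60 × 75 = 4500.00, centroid at (30.00, 37.50).
semicircular end: A = ½π·37.5² = 2208.93, centroid at (75.92, 37.50).
ΣA = 6708.93 mm²
ΣAX̄ = (4500.00)(30.00) + (2208.93)(75.92) = 302692.19 mm³
ΣAȲ = (4500.00)(37.50) + (2208.93)(37.50) = 251584.96 mm³
X̄ = 302692.19 / 6708.93 = 45.12 mm
Ȳ = 251584.96 / 6708.93 = 37.50 mm

X̄ = 45.12 mm, Ȳ = 37.50 mm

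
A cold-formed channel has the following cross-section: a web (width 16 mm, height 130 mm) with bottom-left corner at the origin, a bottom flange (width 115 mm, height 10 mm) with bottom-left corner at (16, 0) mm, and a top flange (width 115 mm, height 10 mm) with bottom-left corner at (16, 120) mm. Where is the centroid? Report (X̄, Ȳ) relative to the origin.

web: A = 16 × 130 = 2080.00, centroid at (8.00, 65.00).
bottom flange: A = 115 × 10 = 1150.00, centroid at (73.50, 5.00).
top flange: A = 115 × 10 = 1150.00, centroid at (73.50, 125.00).
ΣA = 4380.00 mm²
ΣAX̄ = (2080.00)(8.00) + (1150.00)(73.50) + (1150.00)(73.50) = 185690.00 mm³
ΣAȲ = (2080.00)(65.00) + (1150.00)(5.00) + (1150.00)(125.00) = 284700.00 mm³
X̄ = 185690.00 / 4380.00 = 42.39 mm
Ȳ = 284700.00 / 4380.00 = 65.00 mm

X̄ = 42.39 mm, Ȳ = 65.00 mm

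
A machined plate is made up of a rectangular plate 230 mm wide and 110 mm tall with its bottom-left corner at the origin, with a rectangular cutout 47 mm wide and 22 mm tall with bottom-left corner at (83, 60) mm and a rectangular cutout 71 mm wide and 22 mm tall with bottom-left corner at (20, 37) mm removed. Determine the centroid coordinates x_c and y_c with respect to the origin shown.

x_c = 119.48 mm, y_c = 54.75 mm

plate: A = 230 × 110 = 25300.00, centroid at (115.00, 55.00).
hole 1: A = −(47 × 22) = -1034.00, centroid at (106.50, 71.00).
hole 2: A = −(71 × 22) = -1562.00, centroid at (55.50, 48.00).
ΣA = 22704.00 mm², ΣAx_c = 2712688.00 mm³, ΣAy_c = 1243110.00 mm³.
x_c = 2712688.00/22704.00 = 119.48 mm; y_c = 1243110.00/22704.00 = 54.75 mm.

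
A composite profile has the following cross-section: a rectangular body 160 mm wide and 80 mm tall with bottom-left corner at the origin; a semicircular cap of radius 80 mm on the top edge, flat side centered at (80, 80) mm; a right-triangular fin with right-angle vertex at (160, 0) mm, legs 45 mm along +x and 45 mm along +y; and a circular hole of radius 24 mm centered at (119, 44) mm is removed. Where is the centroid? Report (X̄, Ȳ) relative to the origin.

X̄ = 81.16 mm, Ȳ = 72.23 mm

rectangular body: A = 160 × 80 = 12800.00, centroid at (80.00, 40.00).
semicircular top: A = ½π·80² = 10053.10, centroid at (80.00, 113.95).
triangular fin: A = ½·45·45 = 1012.50, centroid at (175.00, 15.00).
hole: A = −π·24² = -1809.56, centroid at (119.00, 44.00).
ΣA = 22056.04 mm²
ΣAX̄ = (12800.00)(80.00) + (10053.10)(80.00) + (1012.50)(175.00) + (-1809.56)(119.00) = 1790097.89 mm³
ΣAȲ = (12800.00)(40.00) + (10053.10)(113.95) + (1012.50)(15.00) + (-1809.56)(44.00) = 1593148.03 mm³
X̄ = 1790097.89 / 22056.04 = 81.16 mm
Ȳ = 1593148.03 / 22056.04 = 72.23 mm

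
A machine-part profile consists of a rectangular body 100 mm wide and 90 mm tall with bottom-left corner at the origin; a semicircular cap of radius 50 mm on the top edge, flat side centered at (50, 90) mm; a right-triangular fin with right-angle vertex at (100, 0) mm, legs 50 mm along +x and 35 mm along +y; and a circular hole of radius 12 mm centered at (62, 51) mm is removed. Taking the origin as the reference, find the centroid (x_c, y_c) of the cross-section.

Part | A | x̄ᵢ | ȳᵢ | A·x̄ᵢ | A·ȳᵢ
rectangular body | 9000.00 | 50.00 | 45.00 | 450000.00 | 405000.00
semicircular top | 3926.99 | 50.00 | 111.22 | 196349.54 | 436762.51
triangular fin | 875.00 | 116.67 | 11.67 | 102083.33 | 10208.33
hole | -452.39 | 62.00 | 51.00 | -28048.14 | -23071.86
Σ | 13349.60 |  |  | 720384.73 | 828898.98
x_c = 720384.73 / 13349.60 = 53.96 mm
y_c = 828898.98 / 13349.60 = 62.09 mm

x_c = 53.96 mm, y_c = 62.09 mm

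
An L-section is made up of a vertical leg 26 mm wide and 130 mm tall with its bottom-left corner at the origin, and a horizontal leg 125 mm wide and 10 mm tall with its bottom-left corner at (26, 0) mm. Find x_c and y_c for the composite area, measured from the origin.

Part | A | x̄ᵢ | ȳᵢ | A·x̄ᵢ | A·ȳᵢ
vertical leg | 3380.00 | 13.00 | 65.00 | 43940.00 | 219700.00
horizontal leg | 1250.00 | 88.50 | 5.00 | 110625.00 | 6250.00
Σ | 4630.00 |  |  | 154565.00 | 225950.00
x_c = 154565.00 / 4630.00 = 33.38 mm
y_c = 225950.00 / 4630.00 = 48.80 mm

x_c = 33.38 mm, y_c = 48.80 mm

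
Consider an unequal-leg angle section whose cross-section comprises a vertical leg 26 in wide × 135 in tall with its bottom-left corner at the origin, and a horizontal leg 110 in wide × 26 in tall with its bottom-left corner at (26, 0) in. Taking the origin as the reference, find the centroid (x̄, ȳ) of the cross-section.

vertical leg: A = 26 × 135 = 3510.00, centroid at (13.00, 67.50).
horizontal leg: A = 110 × 26 = 2860.00, centroid at (81.00, 13.00).
ΣA = 6370.00 in²
ΣAx̄ = (3510.00)(13.00) + (2860.00)(81.00) = 277290.00 in³
ΣAȳ = (3510.00)(67.50) + (2860.00)(13.00) = 274105.00 in³
x̄ = 277290.00 / 6370.00 = 43.53 in
ȳ = 274105.00 / 6370.00 = 43.03 in

x̄ = 43.53 in, ȳ = 43.03 in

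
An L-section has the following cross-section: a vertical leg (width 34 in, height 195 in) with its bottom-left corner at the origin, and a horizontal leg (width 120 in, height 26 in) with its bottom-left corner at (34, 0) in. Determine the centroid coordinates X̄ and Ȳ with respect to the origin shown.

X̄ = 41.64 in, Ȳ = 70.46 in

Part | A | x̄ᵢ | ȳᵢ | A·x̄ᵢ | A·ȳᵢ
vertical leg | 6630.00 | 17.00 | 97.50 | 112710.00 | 646425.00
horizontal leg | 3120.00 | 94.00 | 13.00 | 293280.00 | 40560.00
Σ | 9750.00 |  |  | 405990.00 | 686985.00
X̄ = 405990.00 / 9750.00 = 41.64 in
Ȳ = 686985.00 / 9750.00 = 70.46 in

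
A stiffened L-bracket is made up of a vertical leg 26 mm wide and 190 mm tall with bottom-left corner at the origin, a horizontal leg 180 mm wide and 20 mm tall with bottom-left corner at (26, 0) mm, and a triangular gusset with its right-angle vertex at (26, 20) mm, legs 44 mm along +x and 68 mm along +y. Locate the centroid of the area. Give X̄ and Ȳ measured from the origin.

vertical leg: A = 26 × 190 = 4940.00, centroid at (13.00, 95.00).
horizontal leg: A = 180 × 20 = 3600.00, centroid at (116.00, 10.00).
gusset: A = ½·44·68 = 1496.00, centroid at (40.67, 42.67).
ΣA = 10036.00 mm², ΣAX̄ = 542657.33 mm³, ΣAȲ = 569129.33 mm³.
X̄ = 542657.33/10036.00 = 54.07 mm; Ȳ = 569129.33/10036.00 = 56.71 mm.

X̄ = 54.07 mm, Ȳ = 56.71 mm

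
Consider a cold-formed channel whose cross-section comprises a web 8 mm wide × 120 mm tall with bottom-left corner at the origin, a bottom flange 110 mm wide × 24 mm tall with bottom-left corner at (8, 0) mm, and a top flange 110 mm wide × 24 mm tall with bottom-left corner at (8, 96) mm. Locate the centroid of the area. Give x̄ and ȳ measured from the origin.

Part | A | x̄ᵢ | ȳᵢ | A·x̄ᵢ | A·ȳᵢ
web | 960.00 | 4.00 | 60.00 | 3840.00 | 57600.00
bottom flange | 2640.00 | 63.00 | 12.00 | 166320.00 | 31680.00
top flange | 2640.00 | 63.00 | 108.00 | 166320.00 | 285120.00
Σ | 6240.00 |  |  | 336480.00 | 374400.00
x̄ = 336480.00 / 6240.00 = 53.92 mm
ȳ = 374400.00 / 6240.00 = 60.00 mm

x̄ = 53.92 mm, ȳ = 60.00 mm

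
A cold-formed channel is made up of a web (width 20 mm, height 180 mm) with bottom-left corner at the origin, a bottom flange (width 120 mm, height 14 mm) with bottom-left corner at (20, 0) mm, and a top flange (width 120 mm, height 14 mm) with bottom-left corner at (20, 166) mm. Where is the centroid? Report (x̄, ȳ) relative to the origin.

x̄ = 43.79 mm, ȳ = 90.00 mm

Part | A | x̄ᵢ | ȳᵢ | A·x̄ᵢ | A·ȳᵢ
web | 3600.00 | 10.00 | 90.00 | 36000.00 | 324000.00
bottom flange | 1680.00 | 80.00 | 7.00 | 134400.00 | 11760.00
top flange | 1680.00 | 80.00 | 173.00 | 134400.00 | 290640.00
Σ | 6960.00 |  |  | 304800.00 | 626400.00
x̄ = 304800.00 / 6960.00 = 43.79 mm
ȳ = 626400.00 / 6960.00 = 90.00 mm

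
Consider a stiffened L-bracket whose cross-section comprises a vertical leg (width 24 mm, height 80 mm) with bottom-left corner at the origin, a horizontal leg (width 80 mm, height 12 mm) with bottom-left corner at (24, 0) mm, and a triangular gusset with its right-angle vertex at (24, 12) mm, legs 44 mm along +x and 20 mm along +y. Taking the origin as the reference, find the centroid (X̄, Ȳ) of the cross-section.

vertical leg: A = 24 × 80 = 1920.00, centroid at (12.00, 40.00).
horizontal leg: A = 80 × 12 = 960.00, centroid at (64.00, 6.00).
gusset: A = ½·44·20 = 440.00, centroid at (38.67, 18.67).
ΣA = 3320.00 mm², ΣAX̄ = 101493.33 mm³, ΣAȲ = 90773.33 mm³.
X̄ = 101493.33/3320.00 = 30.57 mm; Ȳ = 90773.33/3320.00 = 27.34 mm.

X̄ = 30.57 mm, Ȳ = 27.34 mm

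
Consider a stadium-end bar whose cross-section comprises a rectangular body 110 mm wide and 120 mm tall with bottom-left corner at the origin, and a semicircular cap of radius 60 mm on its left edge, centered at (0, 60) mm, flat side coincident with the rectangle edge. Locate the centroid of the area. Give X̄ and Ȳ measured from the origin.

X̄ = 30.87 mm, Ȳ = 60.00 mm

Part | A | x̄ᵢ | ȳᵢ | A·x̄ᵢ | A·ȳᵢ
rectangular body | 13200.00 | 55.00 | 60.00 | 726000.00 | 792000.00
semicircular end | 5654.87 | -25.46 | 60.00 | -144000.00 | 339292.01
Σ | 18854.87 |  |  | 582000.00 | 1131292.01
X̄ = 582000.00 / 18854.87 = 30.87 mm
Ȳ = 1131292.01 / 18854.87 = 60.00 mm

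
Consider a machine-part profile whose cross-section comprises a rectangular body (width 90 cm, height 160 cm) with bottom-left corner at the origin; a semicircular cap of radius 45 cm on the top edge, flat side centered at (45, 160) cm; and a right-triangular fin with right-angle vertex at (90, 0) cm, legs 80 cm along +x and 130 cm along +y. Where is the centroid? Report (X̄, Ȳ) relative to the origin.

rectangular body: A = 90 × 160 = 14400.00, centroid at (45.00, 80.00).
semicircular top: A = ½π·45² = 3180.86, centroid at (45.00, 179.10).
triangular fin: A = ½·80·130 = 5200.00, centroid at (116.67, 43.33).
ΣA = 22780.86 cm²
ΣAX̄ = (14400.00)(45.00) + (3180.86)(45.00) + (5200.00)(116.67) = 1397805.48 cm³
ΣAȲ = (14400.00)(80.00) + (3180.86)(179.10) + (5200.00)(43.33) = 1947021.34 cm³
X̄ = 1397805.48 / 22780.86 = 61.36 cm
Ȳ = 1947021.34 / 22780.86 = 85.47 cm

X̄ = 61.36 cm, Ȳ = 85.47 cm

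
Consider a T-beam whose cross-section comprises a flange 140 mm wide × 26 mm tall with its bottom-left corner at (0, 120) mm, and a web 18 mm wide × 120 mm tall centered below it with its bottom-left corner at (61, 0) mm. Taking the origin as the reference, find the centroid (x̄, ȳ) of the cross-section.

x̄ = 70.00 mm, ȳ = 105.81 mm

Part | A | x̄ᵢ | ȳᵢ | A·x̄ᵢ | A·ȳᵢ
web | 2160.00 | 70.00 | 60.00 | 151200.00 | 129600.00
flange | 3640.00 | 70.00 | 133.00 | 254800.00 | 484120.00
Σ | 5800.00 |  |  | 406000.00 | 613720.00
x̄ = 406000.00 / 5800.00 = 70.00 mm
ȳ = 613720.00 / 5800.00 = 105.81 mm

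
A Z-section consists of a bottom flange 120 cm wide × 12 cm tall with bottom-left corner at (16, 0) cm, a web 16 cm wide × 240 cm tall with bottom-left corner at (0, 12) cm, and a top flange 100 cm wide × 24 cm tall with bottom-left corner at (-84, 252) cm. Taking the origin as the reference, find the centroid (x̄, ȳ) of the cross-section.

Part | A | x̄ᵢ | ȳᵢ | A·x̄ᵢ | A·ȳᵢ
bottom flange | 1440.00 | 76.00 | 6.00 | 109440.00 | 8640.00
web | 3840.00 | 8.00 | 132.00 | 30720.00 | 506880.00
top flange | 2400.00 | -34.00 | 264.00 | -81600.00 | 633600.00
Σ | 7680.00 |  |  | 58560.00 | 1149120.00
x̄ = 58560.00 / 7680.00 = 7.62 cm
ȳ = 1149120.00 / 7680.00 = 149.62 cm

x̄ = 7.62 cm, ȳ = 149.62 cm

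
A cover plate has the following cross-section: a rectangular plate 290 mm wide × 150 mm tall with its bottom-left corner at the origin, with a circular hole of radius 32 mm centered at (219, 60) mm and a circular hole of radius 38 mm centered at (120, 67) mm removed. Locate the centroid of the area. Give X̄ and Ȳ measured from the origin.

plate: A = 290 × 150 = 43500.00, centroid at (145.00, 75.00).
hole 1: A = −π·32² = -3216.99, centroid at (219.00, 60.00).
hole 2: A = −π·38² = -4536.46, centroid at (120.00, 67.00).
ΣA = 35746.55 mm², ΣAX̄ = 5058603.82 mm³, ΣAȲ = 2765537.74 mm³.
X̄ = 5058603.82/35746.55 = 141.51 mm; Ȳ = 2765537.74/35746.55 = 77.37 mm.

X̄ = 141.51 mm, Ȳ = 77.37 mm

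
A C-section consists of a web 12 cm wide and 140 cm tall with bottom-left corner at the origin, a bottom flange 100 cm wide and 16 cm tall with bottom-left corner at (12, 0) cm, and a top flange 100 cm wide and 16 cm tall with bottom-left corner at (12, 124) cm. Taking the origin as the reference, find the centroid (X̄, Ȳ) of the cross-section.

web: A = 12 × 140 = 1680.00, centroid at (6.00, 70.00).
bottom flange: A = 100 × 16 = 1600.00, centroid at (62.00, 8.00).
top flange: A = 100 × 16 = 1600.00, centroid at (62.00, 132.00).
ΣA = 4880.00 cm², ΣAX̄ = 208480.00 cm³, ΣAȲ = 341600.00 cm³.
X̄ = 208480.00/4880.00 = 42.72 cm; Ȳ = 341600.00/4880.00 = 70.00 cm.

X̄ = 42.72 cm, Ȳ = 70.00 cm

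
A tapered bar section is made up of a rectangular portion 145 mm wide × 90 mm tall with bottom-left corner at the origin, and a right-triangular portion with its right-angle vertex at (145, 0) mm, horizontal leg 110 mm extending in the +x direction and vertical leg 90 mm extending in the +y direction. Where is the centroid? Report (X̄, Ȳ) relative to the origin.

X̄ = 102.52 mm, Ȳ = 40.88 mm

rectangular portion: A = 145 × 90 = 13050.00, centroid at (72.50, 45.00).
triangular portion: A = ½·110·90 = 4950.00, centroid at (181.67, 30.00).
ΣA = 18000.00 mm², ΣAX̄ = 1845375.00 mm³, ΣAȲ = 735750.00 mm³.
X̄ = 1845375.00/18000.00 = 102.52 mm; Ȳ = 735750.00/18000.00 = 40.88 mm.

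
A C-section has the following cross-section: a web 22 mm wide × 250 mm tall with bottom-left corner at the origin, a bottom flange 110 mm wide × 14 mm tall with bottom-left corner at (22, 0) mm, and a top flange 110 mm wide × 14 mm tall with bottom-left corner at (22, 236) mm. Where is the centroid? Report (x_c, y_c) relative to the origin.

web: A = 22 × 250 = 5500.00, centroid at (11.00, 125.00).
bottom flange: A = 110 × 14 = 1540.00, centroid at (77.00, 7.00).
top flange: A = 110 × 14 = 1540.00, centroid at (77.00, 243.00).
ΣA = 8580.00 mm²
ΣAx_c = (5500.00)(11.00) + (1540.00)(77.00) + (1540.00)(77.00) = 297660.00 mm³
ΣAy_c = (5500.00)(125.00) + (1540.00)(7.00) + (1540.00)(243.00) = 1072500.00 mm³
x_c = 297660.00 / 8580.00 = 34.69 mm
y_c = 1072500.00 / 8580.00 = 125.00 mm

x_c = 34.69 mm, y_c = 125.00 mm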